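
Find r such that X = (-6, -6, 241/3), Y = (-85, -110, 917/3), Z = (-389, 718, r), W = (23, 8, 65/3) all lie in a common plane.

-49

Coplanarity ⇔ det[XY; XZ; XW] = 0.
Expanding, this is linear in r: (-1910)r + (-93590) = 0.
So r = -49.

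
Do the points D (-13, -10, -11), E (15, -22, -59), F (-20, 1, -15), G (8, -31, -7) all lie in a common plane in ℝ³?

No

The four points are coplanar iff the 3×3 determinant with rows DE, DF, DG is zero.
Rows: (28, -12, -48), (-7, 11, -4), (21, -21, 4).
Expanding along the first row: (28)(-40) − (-12)(56) + (-48)(-84) = 3584.
Nonzero ⇒ not coplanar.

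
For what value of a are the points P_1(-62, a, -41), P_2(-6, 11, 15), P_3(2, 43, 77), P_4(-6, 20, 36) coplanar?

The points are coplanar iff P_1P_2 · (P_1P_3 × P_1P_4) = 0.
Expanding, this is linear in a: (168)a + (8568) = 0.
So a = -51.

-51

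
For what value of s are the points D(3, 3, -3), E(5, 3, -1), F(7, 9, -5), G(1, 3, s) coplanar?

Normal to plane DEF: n = (-12, 12, 12); plane equation n·P = -36.
Requiring n·G = -36: (12)s + (24) = -36.
So s = -5.

-5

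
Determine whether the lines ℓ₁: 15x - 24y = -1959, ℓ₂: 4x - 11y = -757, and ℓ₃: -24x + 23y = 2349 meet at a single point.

The three lines meet at one point iff the augmented coefficient matrix [aᵢ bᵢ cᵢ] has rank < 3, i.e. its determinant vanishes.
Here the determinant is 0.
It vanishes, so the lines are concurrent at (-49, 51).

Yes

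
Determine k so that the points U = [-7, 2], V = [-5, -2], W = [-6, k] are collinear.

0

Collinearity: (W − U) must be parallel to (V − U) = (2, -4).
Cross-multiplying the components: (k − 2)·(2) = (1)·(-4).
Solving gives k = 0.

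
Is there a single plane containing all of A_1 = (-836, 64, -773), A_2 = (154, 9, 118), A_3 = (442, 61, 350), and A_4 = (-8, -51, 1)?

A normal to the plane through A_1, A_2, A_3 is n = A_1A_2 × A_1A_3 = (-59092, 26928, 67320).
The plane has equation n·P = -914056. For A_4: n·A_4 = -833272.
-833272 ≠ -914056, so A_4 is off the plane.

No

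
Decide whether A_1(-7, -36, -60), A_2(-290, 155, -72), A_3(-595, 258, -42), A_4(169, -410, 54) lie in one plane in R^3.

Yes

A normal to the plane through A_1, A_2, A_3 is n = A_1A_2 × A_1A_3 = (6966, 12150, 29106).
The plane has equation n·P = -2232522. For A_4: n·A_4 = -2232522.
Equal, so A_4 lies in the plane and all four are coplanar.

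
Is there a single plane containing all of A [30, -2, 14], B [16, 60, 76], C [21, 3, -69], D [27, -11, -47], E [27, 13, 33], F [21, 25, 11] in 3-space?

No

The plane through A, B, C has normal n = AB × AC = (-5456, -1720, 488) and equation n·P = -153408.
Checking the remaining points: n·D = -151328, n·E = -153568, n·F = -152208.
Since n·D = -151328 ≠ -153408, D is off the plane and the points are not all coplanar.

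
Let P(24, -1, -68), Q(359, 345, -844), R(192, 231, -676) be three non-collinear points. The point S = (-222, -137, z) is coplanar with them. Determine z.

The plane through P, Q, R has equation −30336x + 73312y + 19592z = -2133632.
Substituting S: (19592)z + (-3309152) = -2133632, so z = 60.

60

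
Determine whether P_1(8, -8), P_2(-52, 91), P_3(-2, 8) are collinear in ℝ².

P_1P_2 = (-60, 99), P_1P_3 = (-10, 16).
Twice the signed area of △P_1P_2P_3 is (-60)(16) − (99)(-10) = 30.
The area is nonzero, so the three points are not collinear.

No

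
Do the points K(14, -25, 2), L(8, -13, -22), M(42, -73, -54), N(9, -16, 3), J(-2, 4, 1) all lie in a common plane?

Yes

The plane through K, L, M has normal n = KL × KM = (-1824, -1008, -48) and equation n·P = -432.
Checking the remaining points: n·N = -432, n·J = -432.
All equal -432, so all 5 points lie in one plane.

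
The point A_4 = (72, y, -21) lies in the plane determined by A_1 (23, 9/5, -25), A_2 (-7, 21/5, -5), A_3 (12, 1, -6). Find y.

-37/5

The plane through A_1, A_2, A_3 has equation (308/5)x + 350y + (252/5)z = 3934/5.
Substituting A_4: (350)y + (16884/5) = 3934/5, so y = -37/5.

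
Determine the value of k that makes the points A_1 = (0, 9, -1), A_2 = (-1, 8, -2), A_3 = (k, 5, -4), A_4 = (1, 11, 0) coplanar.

-3

Normal to plane A_1A_2A_4: n = (1, 0, -1); plane equation n·P = 1.
Requiring n·A_3 = 1: (1)k + (4) = 1.
So k = -3.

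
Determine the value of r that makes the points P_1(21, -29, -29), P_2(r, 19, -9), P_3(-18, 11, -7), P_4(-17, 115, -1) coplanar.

Normal to plane P_1P_3P_4: n = (-2048, 256, -4096); plane equation n·P = 68352.
Requiring n·P_2 = 68352: (-2048)r + (41728) = 68352.
So r = -13.

-13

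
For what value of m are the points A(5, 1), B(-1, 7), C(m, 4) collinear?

2

Collinearity: (C − A) must be parallel to (B − A) = (-6, 6).
Cross-multiplying the components: (m − 5)·(6) = (3)·(-6).
Solving gives m = 2.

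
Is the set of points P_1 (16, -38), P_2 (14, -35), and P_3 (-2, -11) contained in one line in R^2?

Yes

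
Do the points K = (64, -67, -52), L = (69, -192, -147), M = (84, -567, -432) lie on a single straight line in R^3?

Yes

KL = (5, -125, -95), KM = (20, -500, -380).
KL × KM = (0, 0, 0).
The cross product vanishes, so the three points are collinear.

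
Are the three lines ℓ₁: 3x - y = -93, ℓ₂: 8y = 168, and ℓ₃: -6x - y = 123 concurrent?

Intersecting ℓ₁ and ℓ₂: solving the 2×2 system gives (x, y) = (-24, 21).
Substitute into ℓ₃: (-6)(-24) + (-1)(21) = 123.
This equals 123, so (-24, 21) lies on all three lines and they are concurrent.

Yes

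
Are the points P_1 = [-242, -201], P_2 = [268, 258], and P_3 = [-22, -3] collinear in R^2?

P_1P_2 = (510, 459), P_1P_3 = (220, 198).
Checking proportionality: P_1P_3 = 22/51·P_1P_2, so the vectors are parallel and the points are collinear.

Yes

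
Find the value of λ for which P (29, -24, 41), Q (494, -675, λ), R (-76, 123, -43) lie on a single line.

Collinearity requires PQ × PR = 0; each component is linear in λ.
The x-component gives (-147)λ + (60711) = 0, so λ = 413.
The remaining components then also vanish.

413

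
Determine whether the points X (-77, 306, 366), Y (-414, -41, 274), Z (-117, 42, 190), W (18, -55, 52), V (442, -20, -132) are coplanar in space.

No

The plane through X, Y, Z has normal n = XY × XZ = (36784, -55632, 75088) and equation n·P = 7626448.
Checking the remaining points: n·W = 7626448, n·V = 7459552.
Since n·V = 7459552 ≠ 7626448, V is off the plane and the points are not all coplanar.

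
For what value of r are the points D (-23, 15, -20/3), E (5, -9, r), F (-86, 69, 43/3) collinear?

Collinearity requires DE × DF = 0; each component is linear in r.
The x-component gives (-54)r + (-864) = 0, so r = -16.
The remaining components then also vanish.

-16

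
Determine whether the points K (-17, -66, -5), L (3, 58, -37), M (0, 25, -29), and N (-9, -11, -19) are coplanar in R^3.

Yes

With K as base: KL = (20, 124, -32), KM = (17, 91, -24), KN = (8, 55, -14).
KM × KN = (46, 46, 207).
KL · (KM × KN) = 0.
The scalar triple product vanishes, so the four points are coplanar.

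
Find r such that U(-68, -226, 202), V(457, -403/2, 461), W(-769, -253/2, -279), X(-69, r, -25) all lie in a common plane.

The points are coplanar iff UV · (UW × UX) = 0.
Expanding, this is linear in r: (70966)r + (319347) = 0.
So r = -9/2.

-9/2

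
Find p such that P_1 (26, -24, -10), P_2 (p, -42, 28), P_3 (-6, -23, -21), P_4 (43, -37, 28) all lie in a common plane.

Coplanarity ⇔ det[P_1P_2; P_1P_3; P_1P_4] = 0.
Expanding, this is linear in p: (-105)p + (-630) = 0.
So p = -6.

-6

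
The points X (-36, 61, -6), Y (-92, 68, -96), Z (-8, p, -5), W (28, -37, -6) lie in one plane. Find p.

The points are coplanar iff XY · (XZ × XW) = 0.
Expanding, this is linear in p: (5760)p + (-109440) = 0.
So p = 19.

19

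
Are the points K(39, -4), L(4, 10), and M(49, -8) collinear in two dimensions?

Yes

KL = (-35, 14), KM = (10, -4).
Checking proportionality: KM = -2/7·KL, so the vectors are parallel and the points are collinear.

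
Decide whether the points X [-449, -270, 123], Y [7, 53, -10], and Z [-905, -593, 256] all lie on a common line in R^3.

Yes

XY = (456, 323, -133), XZ = (-456, -323, 133).
XY × XZ = (0, 0, 0).
The cross product vanishes, so the three points are collinear.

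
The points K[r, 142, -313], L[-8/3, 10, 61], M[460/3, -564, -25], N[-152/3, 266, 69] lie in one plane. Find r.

The points are coplanar iff KL · (KM × KN) = 0.
Expanding, this is linear in r: (-17424)r + (4204992) = 0.
So r = 724/3.

724/3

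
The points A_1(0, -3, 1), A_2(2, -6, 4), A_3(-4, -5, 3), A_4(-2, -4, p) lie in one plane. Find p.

2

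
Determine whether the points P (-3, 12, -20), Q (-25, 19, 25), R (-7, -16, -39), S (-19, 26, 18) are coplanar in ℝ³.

No

With P as base: PQ = (-22, 7, 45), PR = (-4, -28, -19), PS = (-16, 14, 38).
PR × PS = (-798, 456, -504).
PQ · (PR × PS) = -1932.
Since -1932 ≠ 0, the four points are not coplanar.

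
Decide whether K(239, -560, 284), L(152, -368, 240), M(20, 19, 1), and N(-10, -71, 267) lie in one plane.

The four points are coplanar iff the 3×3 determinant with rows KL, KM, KN is zero.
Rows: (-87, 192, -44), (-219, 579, -283), (-249, 489, -17).
Expanding along the first row: (-87)(128544) − (192)(-66744) + (-44)(37080) = 0.
Zero determinant ⇒ coplanar.

Yes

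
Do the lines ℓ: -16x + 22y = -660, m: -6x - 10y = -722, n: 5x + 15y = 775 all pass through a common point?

Yes

Intersecting ℓ and m: solving the 2×2 system gives (x, y) = (77, 26).
Substitute into n: (5)(77) + (15)(26) = 775.
This equals 775, so (77, 26) lies on all three lines and they are concurrent.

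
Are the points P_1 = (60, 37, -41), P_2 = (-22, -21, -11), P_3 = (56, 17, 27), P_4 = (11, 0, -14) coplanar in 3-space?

A normal to the plane through P_1, P_2, P_3 is n = P_1P_2 × P_1P_3 = (-3344, 5456, 1408).
The plane has equation n·P = -56496. For P_4: n·P_4 = -56496.
Equal, so P_4 lies in the plane and all four are coplanar.

Yes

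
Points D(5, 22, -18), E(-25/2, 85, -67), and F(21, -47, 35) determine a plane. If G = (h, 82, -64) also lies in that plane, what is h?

-17/2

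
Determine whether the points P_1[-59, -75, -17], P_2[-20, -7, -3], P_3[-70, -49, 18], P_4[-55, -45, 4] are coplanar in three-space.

No

The four points are coplanar iff the 3×3 determinant with rows P_1P_2, P_1P_3, P_1P_4 is zero.
Rows: (39, 68, 14), (-11, 26, 35), (4, 30, 21).
Expanding along the first row: (39)(-504) − (68)(-371) + (14)(-434) = -504.
Nonzero ⇒ not coplanar.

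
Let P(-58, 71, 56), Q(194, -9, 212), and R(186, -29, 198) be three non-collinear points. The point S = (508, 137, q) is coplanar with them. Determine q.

505

The plane through P, Q, R has equation 4240x + 2280y − 5680z = -402120.
Substituting S: (-5680)q + (2466280) = -402120, so q = 505.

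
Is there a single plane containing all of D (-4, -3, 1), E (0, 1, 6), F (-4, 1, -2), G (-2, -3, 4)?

No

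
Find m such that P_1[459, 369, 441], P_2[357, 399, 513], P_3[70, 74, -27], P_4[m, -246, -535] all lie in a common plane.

-350

The points are coplanar iff P_1P_2 · (P_1P_3 × P_1P_4) = 0.
Expanding, this is linear in m: (7200)m + (2520000) = 0.
So m = -350.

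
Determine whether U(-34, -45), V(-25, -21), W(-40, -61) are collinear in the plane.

UV = (9, 24), UW = (-6, -16).
Checking proportionality: UW = -2/3·UV, so the vectors are parallel and the points are collinear.

Yes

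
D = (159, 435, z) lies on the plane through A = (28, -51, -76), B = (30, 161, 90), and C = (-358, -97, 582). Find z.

77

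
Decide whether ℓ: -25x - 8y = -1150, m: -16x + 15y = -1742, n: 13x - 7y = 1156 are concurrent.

Lines aᵢx + bᵢy = cᵢ with pairwise distinct directions are concurrent exactly when det[aᵢ bᵢ cᵢ] = 0.
Here the determinant is 0.
It vanishes, so the lines are concurrent at (62, -50).

Yes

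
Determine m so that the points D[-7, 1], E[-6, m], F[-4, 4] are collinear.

Collinearity: (E − D) must be parallel to (F − D) = (3, 3).
Cross-multiplying the components: (m − 1)·(3) = (1)·(3).
Solving gives m = 2.

2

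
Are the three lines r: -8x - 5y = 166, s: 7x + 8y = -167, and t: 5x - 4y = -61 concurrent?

Yes

Lines aᵢx + bᵢy = cᵢ with pairwise distinct directions are concurrent exactly when det[aᵢ bᵢ cᵢ] = 0.
Here the determinant is 0.
It vanishes, so the lines are concurrent at (-17, -6).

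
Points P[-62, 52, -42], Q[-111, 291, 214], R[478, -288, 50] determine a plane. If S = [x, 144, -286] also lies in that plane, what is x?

-434

Coplanarity requires PQ · (PR × PS) = 0.
PQ = (-49, 239, 256), PR = (540, -340, 92); the triple product is linear in x with coefficient 109028 and constant term 47318152.
Setting it to zero: x = -434.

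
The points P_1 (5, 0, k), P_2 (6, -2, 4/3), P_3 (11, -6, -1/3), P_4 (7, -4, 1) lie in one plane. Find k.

Coplanarity ⇔ det[P_1P_2; P_1P_3; P_1P_4] = 0.
Expanding, this is linear in k: (6)k + (-10) = 0.
So k = 5/3.

5/3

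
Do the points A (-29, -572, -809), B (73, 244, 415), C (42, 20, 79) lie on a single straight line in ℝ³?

No

AB = (102, 816, 1224), AC = (71, 592, 888).
Comparing components 3 and 1: (1224)(71) − (102)(888) = -3672 ≠ 0, so AB and AC are not parallel and the points are not collinear.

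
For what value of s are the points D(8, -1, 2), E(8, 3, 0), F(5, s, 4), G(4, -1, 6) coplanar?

1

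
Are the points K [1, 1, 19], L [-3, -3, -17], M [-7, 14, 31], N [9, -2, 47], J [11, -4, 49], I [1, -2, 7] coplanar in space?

The plane through K, L, M has normal n = KL × KM = (420, 336, -84) and equation n·P = -840.
Checking the remaining points: n·N = -840, n·J = -840, n·I = -840.
All equal -840, so all 6 points lie in one plane.

Yes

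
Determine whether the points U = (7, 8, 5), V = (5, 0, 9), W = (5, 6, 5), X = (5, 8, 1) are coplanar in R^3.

The four points are coplanar iff the 3×3 determinant with rows UV, UW, UX is zero.
Rows: (-2, -8, 4), (-2, -2, 0), (-2, 0, -4).
Expanding along the first row: (-2)(8) − (-8)(8) + (4)(-4) = 32.
Nonzero ⇒ not coplanar.

No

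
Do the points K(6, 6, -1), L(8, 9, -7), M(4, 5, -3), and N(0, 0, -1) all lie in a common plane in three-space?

With K as base: KL = (2, 3, -6), KM = (-2, -1, -2), KN = (-6, -6, 0).
KM × KN = (-12, 12, 6).
KL · (KM × KN) = -24.
Since -24 ≠ 0, the four points are not coplanar.

No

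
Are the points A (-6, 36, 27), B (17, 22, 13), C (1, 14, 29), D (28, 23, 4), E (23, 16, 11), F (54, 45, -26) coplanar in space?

No

The plane through A, B, C has normal n = AB × AC = (-336, -144, -408) and equation n·P = -14184.
Checking the remaining points: n·D = -14352, n·E = -14520, n·F = -14016.
Since n·D = -14352 ≠ -14184, D is off the plane and the points are not all coplanar.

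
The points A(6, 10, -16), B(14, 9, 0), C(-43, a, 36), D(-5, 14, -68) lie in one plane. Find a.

Normal to plane ABD: n = (-12, 240, 21); plane equation n·P = 1992.
Requiring n·C = 1992: (240)a + (1272) = 1992.
So a = 3.

3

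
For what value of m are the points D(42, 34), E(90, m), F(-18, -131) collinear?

Collinearity: (E − D) must be parallel to (F − D) = (-60, -165).
Cross-multiplying the components: (m − 34)·(-60) = (48)·(-165).
Solving gives m = 166.

166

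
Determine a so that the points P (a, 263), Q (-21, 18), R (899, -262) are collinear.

The three points are collinear iff det[PQ; PR] = 0.
This determinant is linear in a: (280)a + (231280) = 0, so a = -826.

-826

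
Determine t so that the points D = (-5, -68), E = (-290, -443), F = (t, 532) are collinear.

451

The three points are collinear iff det[DE; DF] = 0.
This determinant is linear in t: (375)t + (-169125) = 0, so t = 451.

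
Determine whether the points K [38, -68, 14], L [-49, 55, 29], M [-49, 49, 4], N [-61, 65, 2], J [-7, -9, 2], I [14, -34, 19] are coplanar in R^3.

The plane through K, L, M has normal n = KL × KM = (-2985, -2175, 522) and equation n·P = 41778.
Checking the remaining points: n·N = 41754, n·J = 41514, n·I = 42078.
Since n·N = 41754 ≠ 41778, N is off the plane and the points are not all coplanar.

No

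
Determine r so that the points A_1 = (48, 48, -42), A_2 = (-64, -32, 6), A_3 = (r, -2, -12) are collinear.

-22

Direction A_1A_2 = (-112, -80, 48). From the y-coordinate of A_3, the parameter along the line is τ = (-2 − 48)/(-80) = 5/8.
Then r = 48 + 5/8·(-112) = -22.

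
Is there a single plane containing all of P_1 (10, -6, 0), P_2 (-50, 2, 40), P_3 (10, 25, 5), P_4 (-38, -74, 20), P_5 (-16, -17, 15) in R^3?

Yes

The plane through P_1, P_2, P_3 has normal n = P_1P_2 × P_1P_3 = (-1200, 300, -1860) and equation n·P = -13800.
Checking the remaining points: n·P_4 = -13800, n·P_5 = -13800.
All equal -13800, so all 5 points lie in one plane.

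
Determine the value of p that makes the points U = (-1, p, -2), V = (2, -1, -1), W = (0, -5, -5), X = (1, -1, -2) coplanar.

3

Coplanarity ⇔ det[UV; UW; UX] = 0.
Expanding, this is linear in p: (-2)p + (6) = 0.
So p = 3.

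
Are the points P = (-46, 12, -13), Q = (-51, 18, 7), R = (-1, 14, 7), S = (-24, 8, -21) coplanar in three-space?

A normal to the plane through P, Q, R is n = PQ × PR = (80, 1000, -280).
The plane has equation n·X = 11960. For S: n·S = 11960.
Equal, so S lies in the plane and all four are coplanar.

Yes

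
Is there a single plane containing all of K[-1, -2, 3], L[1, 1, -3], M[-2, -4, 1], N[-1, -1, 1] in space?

No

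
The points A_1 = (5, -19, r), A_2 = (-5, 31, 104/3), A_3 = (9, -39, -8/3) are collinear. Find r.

8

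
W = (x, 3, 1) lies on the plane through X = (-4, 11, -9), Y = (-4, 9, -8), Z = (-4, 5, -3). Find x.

-4

The plane through X, Y, Z has equation −6x = 24.
Substituting W: (-6)x + (0) = 24, so x = -4.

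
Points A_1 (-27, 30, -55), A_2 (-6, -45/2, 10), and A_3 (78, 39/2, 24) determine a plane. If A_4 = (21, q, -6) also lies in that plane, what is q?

12

The plane through A_1, A_2, A_3 has equation −3465x + 5166y + 5292z = -42525.
Substituting A_4: (5166)q + (-104517) = -42525, so q = 12.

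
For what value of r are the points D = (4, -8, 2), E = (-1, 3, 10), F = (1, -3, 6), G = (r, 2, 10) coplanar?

-2

Normal to plane DEF: n = (4, -4, 8); plane equation n·P = 64.
Requiring n·G = 64: (4)r + (72) = 64.
So r = -2.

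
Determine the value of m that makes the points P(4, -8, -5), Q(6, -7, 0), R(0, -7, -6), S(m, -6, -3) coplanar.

0

Normal to plane PQR: n = (-6, -18, 6); plane equation n·X = 90.
Requiring n·S = 90: (-6)m + (90) = 90.
So m = 0.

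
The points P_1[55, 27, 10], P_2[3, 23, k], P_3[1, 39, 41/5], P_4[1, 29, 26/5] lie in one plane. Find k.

Coplanarity ⇔ det[P_1P_2; P_1P_3; P_1P_4] = 0.
Expanding, this is linear in k: (540)k + (-1944) = 0.
So k = 18/5.

18/5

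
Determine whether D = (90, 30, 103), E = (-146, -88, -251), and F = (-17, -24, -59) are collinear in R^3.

No

DE = (-236, -118, -354), DF = (-107, -54, -162).
DE × DF = (0, -354, 118).
The cross product is nonzero, so the points do not lie on one line.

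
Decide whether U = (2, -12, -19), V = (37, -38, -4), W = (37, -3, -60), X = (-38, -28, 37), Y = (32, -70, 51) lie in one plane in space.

The plane through U, V, W has normal n = UV × UW = (931, 1960, 1225) and equation n·P = -44933.
Checking the remaining points: n·X = -44933, n·Y = -44933.
All equal -44933, so all 5 points lie in one plane.

Yes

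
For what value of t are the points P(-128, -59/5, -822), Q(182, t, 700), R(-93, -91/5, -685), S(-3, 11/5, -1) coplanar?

Normal to plane PRS: n = (-35862/5, -11610, 1290); plane equation n·X = -26574/5.
Requiring n·Q = -26574/5: (-11610)t + (-2011884/5) = -26574/5.
So t = -171/5.

-171/5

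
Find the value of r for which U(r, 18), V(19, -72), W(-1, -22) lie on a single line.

-17

Collinearity: (U − V) must be parallel to (W − V) = (-20, 50).
Cross-multiplying the components: (r − 19)·(50) = (90)·(-20).
Solving gives r = -17.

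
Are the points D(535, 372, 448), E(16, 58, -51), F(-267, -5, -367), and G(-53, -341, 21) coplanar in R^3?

A normal to the plane through D, E, F is n = DE × DF = (67787, -22787, -56165).
The plane has equation n·P = 2627361. For G: n·G = 2998191.
2998191 ≠ 2627361, so G is off the plane.

No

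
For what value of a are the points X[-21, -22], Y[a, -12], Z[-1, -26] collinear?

-71

The three points are collinear iff det[XY; XZ] = 0.
This determinant is linear in a: (-4)a + (-284) = 0, so a = -71.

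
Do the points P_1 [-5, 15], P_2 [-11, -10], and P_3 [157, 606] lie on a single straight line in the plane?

No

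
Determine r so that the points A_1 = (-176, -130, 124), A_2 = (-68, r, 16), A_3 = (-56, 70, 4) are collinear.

50

Collinearity requires A_1A_2 × A_1A_3 = 0; each component is linear in r.
The x-component gives (-120)r + (6000) = 0, so r = 50.
The remaining components then also vanish.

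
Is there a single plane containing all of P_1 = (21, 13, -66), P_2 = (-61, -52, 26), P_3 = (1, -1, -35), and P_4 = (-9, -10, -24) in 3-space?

No

The four points are coplanar iff the 3×3 determinant with rows P_1P_2, P_1P_3, P_1P_4 is zero.
Rows: (-82, -65, 92), (-20, -14, 31), (-30, -23, 42).
Expanding along the first row: (-82)(125) − (-65)(90) + (92)(40) = -720.
Nonzero ⇒ not coplanar.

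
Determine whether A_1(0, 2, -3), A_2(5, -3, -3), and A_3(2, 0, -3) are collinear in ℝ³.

A_1A_2 = (5, -5, 0), A_1A_3 = (2, -2, 0).
A_1A_2 × A_1A_3 = (0, 0, 0).
The cross product vanishes, so the three points are collinear.

Yes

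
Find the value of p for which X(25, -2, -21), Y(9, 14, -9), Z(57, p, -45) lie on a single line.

Direction XY = (-16, 16, 12). From the x-coordinate of Z, the parameter along the line is τ = (57 − 25)/(-16) = -2.
Then p = (-2) + (-2)·(16) = -34.

-34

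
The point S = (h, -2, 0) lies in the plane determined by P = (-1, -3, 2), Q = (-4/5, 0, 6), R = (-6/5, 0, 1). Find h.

-6/5

A normal to the plane is n = PQ × PR = (-15, -3/5, 6/5).
S lies in the plane iff n · PS = 0.
This gives (-15)h + (-18) = 0, so h = -6/5.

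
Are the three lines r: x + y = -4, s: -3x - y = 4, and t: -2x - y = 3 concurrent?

No

Lines aᵢx + bᵢy = cᵢ with pairwise distinct directions are concurrent exactly when det[aᵢ bᵢ cᵢ] = 0.
Here the determinant is -2.
Nonzero, so no common point exists.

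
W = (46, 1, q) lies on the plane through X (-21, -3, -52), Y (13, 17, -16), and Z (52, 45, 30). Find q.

-14

Coplanarity requires XY · (XZ × XW) = 0.
XY = (34, 20, 36), XZ = (73, 48, 82); the triple product is linear in q with coefficient 172 and constant term 2408.
Setting it to zero: q = -14.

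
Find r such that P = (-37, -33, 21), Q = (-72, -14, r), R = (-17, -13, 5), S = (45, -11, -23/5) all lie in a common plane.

13

Normal to plane PRS: n = (-160, -800, -1200); plane equation n·X = 7120.
Requiring n·Q = 7120: (-1200)r + (22720) = 7120.
So r = 13.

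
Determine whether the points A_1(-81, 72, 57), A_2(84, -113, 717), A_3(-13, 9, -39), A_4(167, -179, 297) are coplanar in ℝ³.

Yes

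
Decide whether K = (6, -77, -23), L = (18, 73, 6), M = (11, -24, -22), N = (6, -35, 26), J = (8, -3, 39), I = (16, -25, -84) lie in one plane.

Yes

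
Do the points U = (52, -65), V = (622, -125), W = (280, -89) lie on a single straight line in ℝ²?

Yes

UV = (570, -60), UW = (228, -24).
det[UV; UW] = (570)(-24) − (-60)(228) = 0.
The determinant is zero, so the points are collinear.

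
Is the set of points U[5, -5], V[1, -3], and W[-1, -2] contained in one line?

Yes

UV = (-4, 2), UW = (-6, 3).
Checking proportionality: UW = 3/2·UV, so the vectors are parallel and the points are collinear.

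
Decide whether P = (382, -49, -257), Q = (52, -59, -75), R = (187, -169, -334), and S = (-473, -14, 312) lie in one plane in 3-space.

With P as base: PQ = (-330, -10, 182), PR = (-195, -120, -77), PS = (-855, 35, 569).
PR × PS = (-65585, 176790, -109425).
PQ · (PR × PS) = -40200.
Since -40200 ≠ 0, the four points are not coplanar.

No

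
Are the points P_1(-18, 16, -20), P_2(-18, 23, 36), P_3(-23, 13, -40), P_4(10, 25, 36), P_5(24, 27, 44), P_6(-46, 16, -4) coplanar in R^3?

No

The plane through P_1, P_2, P_3 has normal n = P_1P_2 × P_1P_3 = (28, -280, 35) and equation n·P = -5684.
Checking the remaining points: n·P_4 = -5460, n·P_5 = -5348, n·P_6 = -5908.
Since n·P_4 = -5460 ≠ -5684, P_4 is off the plane and the points are not all coplanar.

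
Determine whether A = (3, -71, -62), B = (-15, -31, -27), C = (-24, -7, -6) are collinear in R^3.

No

AB = (-18, 40, 35), AC = (-27, 64, 56).
AB × AC = (0, 63, -72).
The cross product is nonzero, so the points do not lie on one line.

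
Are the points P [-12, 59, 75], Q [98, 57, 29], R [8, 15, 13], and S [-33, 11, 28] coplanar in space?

No

The four points are coplanar iff the 3×3 determinant with rows PQ, PR, PS is zero.
Rows: (110, -2, -46), (20, -44, -62), (-21, -48, -47).
Expanding along the first row: (110)(-908) − (-2)(-2242) + (-46)(-1884) = -17700.
Nonzero ⇒ not coplanar.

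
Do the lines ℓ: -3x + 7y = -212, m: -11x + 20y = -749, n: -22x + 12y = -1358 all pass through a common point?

Yes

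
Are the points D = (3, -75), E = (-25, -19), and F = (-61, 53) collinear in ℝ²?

Yes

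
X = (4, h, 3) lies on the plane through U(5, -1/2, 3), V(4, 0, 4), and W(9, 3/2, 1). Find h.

-2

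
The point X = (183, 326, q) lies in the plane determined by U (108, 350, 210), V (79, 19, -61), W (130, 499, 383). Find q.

A normal to the plane is n = UV × UW = (-16884, -945, 2961).
X lies in the plane iff n · UX = 0.
This gives (2961)q + (-1865430) = 0, so q = 630.

630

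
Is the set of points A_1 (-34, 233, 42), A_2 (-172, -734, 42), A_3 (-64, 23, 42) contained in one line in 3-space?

No

A_1A_2 = (-138, -967, 0), A_1A_3 = (-30, -210, 0).
A_1A_2 × A_1A_3 = (0, 0, -30).
The cross product is nonzero, so the points do not lie on one line.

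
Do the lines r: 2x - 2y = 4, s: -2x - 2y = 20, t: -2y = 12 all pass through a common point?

Yes

Intersecting r and s: solving the 2×2 system gives (x, y) = (-4, -6).
Substitute into t: (0)(-4) + (-2)(-6) = 12.
This equals 12, so (-4, -6) lies on all three lines and they are concurrent.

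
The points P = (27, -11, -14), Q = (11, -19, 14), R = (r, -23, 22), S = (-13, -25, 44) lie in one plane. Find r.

11

Normal to plane PQS: n = (-72, -192, -96); plane equation n·X = 1512.
Requiring n·R = 1512: (-72)r + (2304) = 1512.
So r = 11.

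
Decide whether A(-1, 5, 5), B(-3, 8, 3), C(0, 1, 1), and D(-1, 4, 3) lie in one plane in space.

With A as base: AB = (-2, 3, -2), AC = (1, -4, -4), AD = (0, -1, -2).
AC × AD = (4, 2, -1).
AB · (AC × AD) = 0.
The scalar triple product vanishes, so the four points are coplanar.

Yes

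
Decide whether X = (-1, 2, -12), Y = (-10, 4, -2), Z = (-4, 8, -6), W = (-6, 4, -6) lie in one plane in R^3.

The four points are coplanar iff the 3×3 determinant with rows XY, XZ, XW is zero.
Rows: (-9, 2, 10), (-3, 6, 6), (-5, 2, 6).
Expanding along the first row: (-9)(24) − (2)(12) + (10)(24) = 0.
Zero determinant ⇒ coplanar.

Yes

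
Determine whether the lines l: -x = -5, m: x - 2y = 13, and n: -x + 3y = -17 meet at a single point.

Yes

Intersecting l and m: solving the 2×2 system gives (x, y) = (5, -4).
Substitute into n: (-1)(5) + (3)(-4) = -17.
This equals -17, so (5, -4) lies on all three lines and they are concurrent.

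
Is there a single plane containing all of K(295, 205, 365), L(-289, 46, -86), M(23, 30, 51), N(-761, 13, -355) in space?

With K as base: KL = (-584, -159, -451), KM = (-272, -175, -314), KN = (-1056, -192, -720).
KM × KN = (65712, 135744, -132576).
KL · (KM × KN) = -167328.
Since -167328 ≠ 0, the four points are not coplanar.

No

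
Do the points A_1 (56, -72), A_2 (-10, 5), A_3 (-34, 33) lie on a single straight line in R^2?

A_1A_2 = (-66, 77), A_1A_3 = (-90, 105).
Checking proportionality: A_1A_3 = 15/11·A_1A_2, so the vectors are parallel and the points are collinear.

Yes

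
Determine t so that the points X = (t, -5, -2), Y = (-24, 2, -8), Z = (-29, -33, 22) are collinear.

-25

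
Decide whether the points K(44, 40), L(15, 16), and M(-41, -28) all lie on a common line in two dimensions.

No

KL = (-29, -24), KM = (-85, -68).
Twice the signed area of △KLM is (-29)(-68) − (-24)(-85) = -68.
The area is nonzero, so the three points are not collinear.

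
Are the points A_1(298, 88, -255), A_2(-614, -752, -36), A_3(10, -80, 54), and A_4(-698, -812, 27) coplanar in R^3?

Yes

A normal to the plane through A_1, A_2, A_3 is n = A_1A_2 × A_1A_3 = (-222768, 218736, -88704).
The plane has equation n·P = -24516576. For A_4: n·A_4 = -24516576.
Equal, so A_4 lies in the plane and all four are coplanar.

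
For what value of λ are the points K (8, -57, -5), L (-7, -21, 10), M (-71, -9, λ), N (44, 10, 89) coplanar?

-46

The points are coplanar iff KL · (KM × KN) = 0.
Expanding, this is linear in λ: (2301)λ + (105846) = 0.
So λ = -46.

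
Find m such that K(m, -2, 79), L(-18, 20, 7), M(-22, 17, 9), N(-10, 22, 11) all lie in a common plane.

10

Coplanarity ⇔ det[KL; KM; KN] = 0.
Expanding, this is linear in m: (16)m + (-160) = 0.
So m = 10.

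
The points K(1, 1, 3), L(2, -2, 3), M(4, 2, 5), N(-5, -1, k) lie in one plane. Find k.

-1

Normal to plane KLM: n = (-6, -2, 10); plane equation n·P = 22.
Requiring n·N = 22: (10)k + (32) = 22.
So k = -1.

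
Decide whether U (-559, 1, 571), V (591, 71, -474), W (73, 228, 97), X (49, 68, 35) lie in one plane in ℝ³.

With U as base: UV = (1150, 70, -1045), UW = (632, 227, -474), UX = (608, 67, -536).
UW × UX = (-89914, 50560, -95672).
UV · (UW × UX) = 115340.
Since 115340 ≠ 0, the four points are not coplanar.

No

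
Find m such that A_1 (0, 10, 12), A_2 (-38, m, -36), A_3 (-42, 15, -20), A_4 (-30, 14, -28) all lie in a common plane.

15

The points are coplanar iff A_1A_2 · (A_1A_3 × A_1A_4) = 0.
Expanding, this is linear in m: (-720)m + (10800) = 0.
So m = 15.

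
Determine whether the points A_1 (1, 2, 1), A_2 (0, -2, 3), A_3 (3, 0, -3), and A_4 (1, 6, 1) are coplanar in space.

Yes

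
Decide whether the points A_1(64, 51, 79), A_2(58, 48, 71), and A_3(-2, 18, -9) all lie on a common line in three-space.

Yes

A_1A_2 = (-6, -3, -8), A_1A_3 = (-66, -33, -88).
A_1A_2 × A_1A_3 = (0, 0, 0).
The cross product vanishes, so the three points are collinear.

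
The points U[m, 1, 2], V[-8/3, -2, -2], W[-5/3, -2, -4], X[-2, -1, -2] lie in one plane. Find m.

-8/3

The points are coplanar iff UV · (UW × UX) = 0.
Expanding, this is linear in m: (-2)m + (-16/3) = 0.
So m = -8/3.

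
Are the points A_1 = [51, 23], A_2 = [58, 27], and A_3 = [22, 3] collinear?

A_1A_2 = (7, 4), A_1A_3 = (-29, -20).
Twice the signed area of △A_1A_2A_3 is (7)(-20) − (4)(-29) = -24.
The area is nonzero, so the three points are not collinear.

No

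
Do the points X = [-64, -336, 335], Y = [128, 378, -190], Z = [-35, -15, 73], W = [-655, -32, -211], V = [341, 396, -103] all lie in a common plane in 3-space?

The plane through X, Y, Z has normal n = XY × XZ = (-18543, 35079, 40926) and equation n·P = 3110418.
Checking the remaining points: n·W = 2387751, n·V = 3352743.
Since n·W = 2387751 ≠ 3110418, W is off the plane and the points are not all coplanar.

No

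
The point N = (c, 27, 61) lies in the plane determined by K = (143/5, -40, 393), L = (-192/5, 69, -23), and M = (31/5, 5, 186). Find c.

A normal to the plane is n = KL × KM = (-3843, -22753/5, -2867/5).
N lies in the plane iff n · KN = 0.
This gives (-3843)c + (-23058/5) = 0, so c = -6/5.

-6/5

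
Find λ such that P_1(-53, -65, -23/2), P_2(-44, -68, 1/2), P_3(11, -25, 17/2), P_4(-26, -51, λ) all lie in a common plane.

0

Normal to plane P_1P_2P_3: n = (-540, 588, 552); plane equation n·P = -15948.
Requiring n·P_4 = -15948: (552)λ + (-15948) = -15948.
So λ = 0.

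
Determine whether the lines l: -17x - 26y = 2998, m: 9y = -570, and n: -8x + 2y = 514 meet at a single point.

Lines aᵢx + bᵢy = cᵢ with pairwise distinct directions are concurrent exactly when det[aᵢ bᵢ cᵢ] = 0.
Here the determinant is -726.
Nonzero, so no common point exists.

No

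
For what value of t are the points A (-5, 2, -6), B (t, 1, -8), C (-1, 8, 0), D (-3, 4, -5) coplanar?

-5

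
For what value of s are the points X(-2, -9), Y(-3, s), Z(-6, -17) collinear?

-11

The three points are collinear iff det[XY; XZ] = 0.
This determinant is linear in s: (4)s + (44) = 0, so s = -11.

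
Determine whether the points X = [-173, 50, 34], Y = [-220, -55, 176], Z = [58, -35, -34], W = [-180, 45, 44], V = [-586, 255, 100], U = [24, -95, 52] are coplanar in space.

Yes

The plane through X, Y, Z has normal n = XY × XZ = (19210, 29606, 28250) and equation n·P = -882530.
Checking the remaining points: n·W = -882530, n·V = -882530, n·U = -882530.
All equal -882530, so all 6 points lie in one plane.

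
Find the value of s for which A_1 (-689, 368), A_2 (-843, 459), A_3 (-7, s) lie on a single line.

-35

The three points are collinear iff det[A_1A_2; A_1A_3] = 0.
This determinant is linear in s: (-154)s + (-5390) = 0, so s = -35.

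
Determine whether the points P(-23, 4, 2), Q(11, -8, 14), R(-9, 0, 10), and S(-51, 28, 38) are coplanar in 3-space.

Yes

With P as base: PQ = (34, -12, 12), PR = (14, -4, 8), PS = (-28, 24, 36).
PR × PS = (-336, -728, 224).
PQ · (PR × PS) = 0.
The scalar triple product vanishes, so the four points are coplanar.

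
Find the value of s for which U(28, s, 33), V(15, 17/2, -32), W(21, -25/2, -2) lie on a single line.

Collinearity requires UV × UW = 0; each component is linear in s.
The x-component gives (-30)s + (-1110) = 0, so s = -37.
The remaining components then also vanish.

-37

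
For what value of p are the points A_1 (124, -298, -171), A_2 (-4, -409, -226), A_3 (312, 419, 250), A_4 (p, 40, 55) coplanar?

Normal to plane A_1A_2A_3: n = (-7296, 43548, -70908); plane equation n·P = -1756740.
Requiring n·A_4 = -1756740: (-7296)p + (-2158020) = -1756740.
So p = -55.

-55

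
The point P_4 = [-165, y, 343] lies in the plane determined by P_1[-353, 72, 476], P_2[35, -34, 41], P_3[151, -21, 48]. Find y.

Coplanarity requires P_1P_2 · (P_1P_3 × P_1P_4) = 0.
P_1P_2 = (388, -106, -435), P_1P_3 = (504, -93, -428); the triple product is linear in y with coefficient -53176 and constant term 2446096.
Setting it to zero: y = 46.

46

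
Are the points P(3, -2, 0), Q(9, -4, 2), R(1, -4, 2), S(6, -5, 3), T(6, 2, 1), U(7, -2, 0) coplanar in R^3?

The plane through P, Q, R has normal n = PQ × PR = (0, -16, -16) and equation n·X = 32.
Checking the remaining points: n·S = 32, n·T = -48, n·U = 32.
Since n·T = -48 ≠ 32, T is off the plane and the points are not all coplanar.

No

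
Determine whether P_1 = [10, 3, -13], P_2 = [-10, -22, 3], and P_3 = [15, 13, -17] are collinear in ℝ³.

No

P_1P_2 = (-20, -25, 16), P_1P_3 = (5, 10, -4).
P_1P_2 × P_1P_3 = (-60, 0, -75).
The cross product is nonzero, so the points do not lie on one line.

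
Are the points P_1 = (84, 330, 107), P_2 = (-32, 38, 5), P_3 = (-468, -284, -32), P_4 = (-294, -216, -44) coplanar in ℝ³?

With P_1 as base: P_1P_2 = (-116, -292, -102), P_1P_3 = (-552, -614, -139), P_1P_4 = (-378, -546, -151).
P_1P_3 × P_1P_4 = (16820, -30810, 69300).
P_1P_2 · (P_1P_3 × P_1P_4) = -23200.
Since -23200 ≠ 0, the four points are not coplanar.

No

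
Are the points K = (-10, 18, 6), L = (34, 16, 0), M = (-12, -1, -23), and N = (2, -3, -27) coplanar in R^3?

Yes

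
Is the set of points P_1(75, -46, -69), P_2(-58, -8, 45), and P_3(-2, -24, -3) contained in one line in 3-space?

P_1P_2 = (-133, 38, 114), P_1P_3 = (-77, 22, 66).
P_1P_2 × P_1P_3 = (0, 0, 0).
The cross product vanishes, so the three points are collinear.

Yes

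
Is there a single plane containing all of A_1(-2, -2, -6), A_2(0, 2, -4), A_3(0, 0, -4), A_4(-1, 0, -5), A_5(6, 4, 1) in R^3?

The plane through A_1, A_2, A_3 has normal n = A_1A_2 × A_1A_3 = (4, 0, -4) and equation n·P = 16.
Checking the remaining points: n·A_4 = 16, n·A_5 = 20.
Since n·A_5 = 20 ≠ 16, A_5 is off the plane and the points are not all coplanar.

No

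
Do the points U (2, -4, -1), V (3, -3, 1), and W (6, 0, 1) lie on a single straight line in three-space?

No

UV = (1, 1, 2), UW = (4, 4, 2).
UV × UW = (-6, 6, 0).
The cross product is nonzero, so the points do not lie on one line.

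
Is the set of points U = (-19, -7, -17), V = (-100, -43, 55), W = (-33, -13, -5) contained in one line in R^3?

No

UV = (-81, -36, 72), UW = (-14, -6, 12).
UV × UW = (0, -36, -18).
The cross product is nonzero, so the points do not lie on one line.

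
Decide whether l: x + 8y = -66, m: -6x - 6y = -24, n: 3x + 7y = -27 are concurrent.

No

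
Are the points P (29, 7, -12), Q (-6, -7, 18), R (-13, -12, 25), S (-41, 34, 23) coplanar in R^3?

The four points are coplanar iff the 3×3 determinant with rows PQ, PR, PS is zero.
Rows: (-35, -14, 30), (-42, -19, 37), (-70, 27, 35).
Expanding along the first row: (-35)(-1664) − (-14)(1120) + (30)(-2464) = 0.
Zero determinant ⇒ coplanar.

Yes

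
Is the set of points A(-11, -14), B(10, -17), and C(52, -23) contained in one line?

Yes

AB = (21, -3), AC = (63, -9).
det[AB; AC] = (21)(-9) − (-3)(63) = 0.
The determinant is zero, so the points are collinear.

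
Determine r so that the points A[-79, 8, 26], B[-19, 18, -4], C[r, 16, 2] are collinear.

-31

Direction AB = (60, 10, -30). From the y-coordinate of C, the parameter along the line is τ = (16 − 8)/10 = 4/5.
Then r = (-79) + 4/5·(60) = -31.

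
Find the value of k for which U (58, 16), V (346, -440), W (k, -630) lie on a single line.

466

The three points are collinear iff det[UV; UW] = 0.
This determinant is linear in k: (456)k + (-212496) = 0, so k = 466.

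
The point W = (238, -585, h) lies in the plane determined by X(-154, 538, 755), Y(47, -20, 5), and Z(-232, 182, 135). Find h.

A normal to the plane is n = XY × XZ = (78960, 183120, -115080).
W lies in the plane iff n · XW = 0.
This gives (-115080)h + (-87806040) = 0, so h = -763.

-763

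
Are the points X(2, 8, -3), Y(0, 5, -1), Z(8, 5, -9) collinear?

No

XY = (-2, -3, 2), XZ = (6, -3, -6).
XY × XZ = (24, 0, 24).
The cross product is nonzero, so the points do not lie on one line.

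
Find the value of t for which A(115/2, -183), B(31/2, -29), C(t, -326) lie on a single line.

The three points are collinear iff det[AB; AC] = 0.
This determinant is linear in t: (-154)t + (14861) = 0, so t = 193/2.

193/2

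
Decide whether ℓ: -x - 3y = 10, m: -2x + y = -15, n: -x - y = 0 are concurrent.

Intersecting ℓ and m: solving the 2×2 system gives (x, y) = (5, -5).
Substitute into n: (-1)(5) + (-1)(-5) = 0.
This equals 0, so (5, -5) lies on all three lines and they are concurrent.

Yes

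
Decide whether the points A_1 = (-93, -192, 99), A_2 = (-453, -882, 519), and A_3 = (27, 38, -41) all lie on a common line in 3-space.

Yes

A_1A_2 = (-360, -690, 420), A_1A_3 = (120, 230, -140).
A_1A_2 × A_1A_3 = (0, 0, 0).
The cross product vanishes, so the three points are collinear.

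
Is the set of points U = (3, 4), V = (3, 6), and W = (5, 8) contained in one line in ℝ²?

No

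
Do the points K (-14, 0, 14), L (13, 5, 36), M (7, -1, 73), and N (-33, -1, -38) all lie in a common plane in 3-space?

With K as base: KL = (27, 5, 22), KM = (21, -1, 59), KN = (-19, -1, -52).
KM × KN = (111, -29, -40).
KL · (KM × KN) = 1972.
Since 1972 ≠ 0, the four points are not coplanar.

No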